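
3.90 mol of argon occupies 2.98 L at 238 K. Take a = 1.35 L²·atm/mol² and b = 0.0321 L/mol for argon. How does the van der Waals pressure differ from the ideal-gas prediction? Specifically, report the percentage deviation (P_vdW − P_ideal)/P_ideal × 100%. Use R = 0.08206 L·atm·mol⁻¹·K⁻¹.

Ideal: P_ideal = nRT/V = (3.90)(0.08206)(238)/2.98 = 25.5598 atm
vdW: P = nRT/(V − nb) − a n²/V² = 76.1681/2.85481 − 20.5335/8.88040 = 26.6806 − 2.31223 = 24.3684 atm
% deviation = (24.3684 − 25.5598)/25.5598 × 100% = -4.66%

-4.66 %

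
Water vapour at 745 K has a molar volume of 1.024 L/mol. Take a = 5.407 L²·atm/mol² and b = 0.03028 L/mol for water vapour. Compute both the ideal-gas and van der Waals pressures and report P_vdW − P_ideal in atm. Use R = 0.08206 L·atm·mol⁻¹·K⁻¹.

ΔP ≈ -3.337 atm

Ideal: P_ideal = RT/V_m = (0.08206)(745)/1.024 = 59.7019 atm
vdW: P = RT/(V_m − b) − a/V_m² = 61.1347/0.993720 − 5.407/1.04858 = 61.5211 − 5.15650 = 56.3646 atm
ΔP = 56.3646 − 59.7019 = -3.337 atm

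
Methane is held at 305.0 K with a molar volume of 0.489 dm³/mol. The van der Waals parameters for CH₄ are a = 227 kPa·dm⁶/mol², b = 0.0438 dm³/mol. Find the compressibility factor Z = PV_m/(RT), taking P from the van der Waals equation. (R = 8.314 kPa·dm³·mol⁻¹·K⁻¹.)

Z ≈ 0.9153

P = RT/(V_m − b) − a/V_m² = (8.314)(305.0)/(0.489 − 0.0438) − 227/(0.489)²
  = 2535.8/0.44520 − 949.31 = 5695.9 − 949.31 = 4746.6 kPa
Z = PV_m/(RT) = (4746.6)(0.489)/((8.314)(305.0)) = 2321.1/2535.8 = 0.9153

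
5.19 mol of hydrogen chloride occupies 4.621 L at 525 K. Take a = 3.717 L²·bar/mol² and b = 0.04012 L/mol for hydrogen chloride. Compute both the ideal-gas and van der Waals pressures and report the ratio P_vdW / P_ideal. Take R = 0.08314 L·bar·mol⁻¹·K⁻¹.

P_vdW / P_ideal ≈ 0.9515

Ideal: P_ideal = nRT/V = (5.19)(0.08314)(525)/4.621 = 49.0231 bar
vdW: P = nRT/(V − nb) − a n²/V² = 226.536/4.41278 − 100.121/21.3536 = 51.3363 − 4.68872 = 46.6476 bar
Ratio = 46.6476/49.0231 = 0.9515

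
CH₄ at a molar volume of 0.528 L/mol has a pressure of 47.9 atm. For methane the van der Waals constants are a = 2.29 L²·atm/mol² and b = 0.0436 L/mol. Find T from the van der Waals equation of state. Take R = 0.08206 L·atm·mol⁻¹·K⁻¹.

T ≈ 331.2 K

T = (P + a/V_m²)(V_m − b)/R
P + a/V_m² = 47.9 + 2.29/(0.528)² = 56.114 atm
V_m − b = 0.528 − 0.0436 = 0.48440 L/mol
T = (56.114)(0.48440)/0.08206 = 331.2 K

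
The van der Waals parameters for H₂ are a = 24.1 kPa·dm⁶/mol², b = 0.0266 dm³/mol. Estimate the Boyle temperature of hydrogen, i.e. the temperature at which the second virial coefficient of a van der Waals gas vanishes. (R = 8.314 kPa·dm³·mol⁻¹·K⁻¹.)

For a van der Waals gas the second virial coefficient B₂ = b − a/(RT) vanishes at T_B = a/(Rb).
T_B = 24.1/(8.314×0.0266) = 24.1/0.22115 = 109.0 K

T_B ≈ 109.0 K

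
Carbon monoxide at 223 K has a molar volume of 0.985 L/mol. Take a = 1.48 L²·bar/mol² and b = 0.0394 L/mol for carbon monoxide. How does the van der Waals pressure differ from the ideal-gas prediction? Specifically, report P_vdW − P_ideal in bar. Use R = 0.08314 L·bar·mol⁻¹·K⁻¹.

ΔP ≈ -0.741 bar

Ideal: P_ideal = RT/V_m = (0.08314)(223)/0.985 = 18.8226 bar
vdW: P = RT/(V_m − b) − a/V_m² = 18.5402/0.945600 − 1.48/0.970225 = 19.6068 − 1.52542 = 18.0814 bar
ΔP = 18.0814 − 18.8226 = -0.741 bar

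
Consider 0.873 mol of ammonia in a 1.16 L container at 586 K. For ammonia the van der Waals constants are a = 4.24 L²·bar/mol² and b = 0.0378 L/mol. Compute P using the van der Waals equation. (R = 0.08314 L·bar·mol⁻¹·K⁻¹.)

P ≈ 35.34 bar

P = nRT/(V − nb) − a n²/V²
nRT/(V − nb) = (0.873)(0.08314)(586)/(1.16 − 0.873×0.0378) = 42.533/1.1270 = 37.740 bar
a n²/V² = (4.24)(0.873)²/(1.16)² = 2.4015 bar
P = 37.740 − 2.4015 = 35.34 bar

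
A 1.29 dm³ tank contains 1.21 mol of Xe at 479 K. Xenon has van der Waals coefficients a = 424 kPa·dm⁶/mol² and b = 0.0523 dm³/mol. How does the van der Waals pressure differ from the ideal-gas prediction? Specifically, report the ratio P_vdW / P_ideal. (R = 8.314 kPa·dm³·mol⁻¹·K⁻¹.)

Ideal: P_ideal = nRT/V = (1.21)(8.314)(479)/1.29 = 3735.44 kPa
vdW: P = nRT/(V − nb) − a n²/V² = 4818.71/1.22672 − 620.778/1.66410 = 3928.13 − 373.041 = 3555.09 kPa
Ratio = 3555.09/3735.44 = 0.9517

P_vdW / P_ideal ≈ 0.9517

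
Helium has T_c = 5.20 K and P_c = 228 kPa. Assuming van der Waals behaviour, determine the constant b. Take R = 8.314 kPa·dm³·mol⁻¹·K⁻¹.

b ≈ 0.02370 dm³/mol

From T_c = 8a/(27Rb) and P_c = a/(27b²): b = R T_c/(8 P_c).
b = (8.314)(5.20)/(8×228) = 43.233/1824.0 = 0.02370 dm³/mol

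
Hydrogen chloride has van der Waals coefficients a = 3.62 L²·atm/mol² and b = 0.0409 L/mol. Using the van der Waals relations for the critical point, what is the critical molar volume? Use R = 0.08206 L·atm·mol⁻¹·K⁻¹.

V_m,c ≈ 0.1227 L/mol

For a van der Waals gas, V_m,c = 3b.
V_m,c = 3×0.0409 = 0.1227 L/mol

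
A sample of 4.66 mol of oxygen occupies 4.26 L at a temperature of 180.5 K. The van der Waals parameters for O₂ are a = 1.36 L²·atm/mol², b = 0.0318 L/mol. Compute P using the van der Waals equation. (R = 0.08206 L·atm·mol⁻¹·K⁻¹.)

P = nRT/(V − nb) − a n²/V²
nRT/(V − nb) = (4.66)(0.08206)(180.5)/(4.26 − 4.66×0.0318) = 69.023/4.1118 = 16.787 atm
a n²/V² = (1.36)(4.66)²/(4.26)² = 1.6274 atm
P = 16.787 − 1.6274 = 15.16 atm

P ≈ 15.16 atm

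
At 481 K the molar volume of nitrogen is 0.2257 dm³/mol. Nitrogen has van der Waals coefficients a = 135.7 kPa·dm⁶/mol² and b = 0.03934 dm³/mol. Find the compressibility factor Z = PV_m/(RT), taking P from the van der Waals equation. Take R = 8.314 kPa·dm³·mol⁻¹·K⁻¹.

Z ≈ 1.061

P = RT/(V_m − b) − a/V_m² = (8.314)(481)/(0.2257 − 0.03934) − 135.7/(0.2257)²
  = 3999.0/0.18636 − 2663.9 = 21458 − 2663.9 = 18794 kPa
Z = PV_m/(RT) = (18794)(0.2257)/((8.314)(481)) = 4241.8/3999.0 = 1.061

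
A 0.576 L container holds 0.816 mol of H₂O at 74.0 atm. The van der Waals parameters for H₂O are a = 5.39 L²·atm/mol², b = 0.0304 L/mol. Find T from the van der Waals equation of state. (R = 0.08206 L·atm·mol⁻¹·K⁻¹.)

T = (P + a n²/V²)(V − nb)/(nR)
P + a n²/V² = 74.0 + (5.39)(0.816)²/(0.576)² = 84.817 atm
V − nb = 0.576 − (0.816)(0.0304) = 0.55119 L
T = (84.817)(0.55119)/((0.816)(0.08206)) = 698.2 K

T ≈ 698.2 K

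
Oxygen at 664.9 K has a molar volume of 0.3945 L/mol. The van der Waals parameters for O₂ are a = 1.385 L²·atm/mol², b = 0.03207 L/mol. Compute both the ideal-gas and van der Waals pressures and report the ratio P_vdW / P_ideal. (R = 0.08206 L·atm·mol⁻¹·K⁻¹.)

P_vdW / P_ideal ≈ 1.024

Ideal: P_ideal = RT/V_m = (0.08206)(664.9)/0.3945 = 138.306 atm
vdW: P = RT/(V_m − b) − a/V_m² = 54.5617/0.362430 − 1.385/0.155630 = 150.544 − 8.89931 = 141.645 atm
Ratio = 141.645/138.306 = 1.024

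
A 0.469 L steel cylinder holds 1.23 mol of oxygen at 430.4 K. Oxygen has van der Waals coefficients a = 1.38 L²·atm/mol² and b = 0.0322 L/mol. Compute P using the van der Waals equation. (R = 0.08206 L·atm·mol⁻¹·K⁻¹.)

P ≈ 91.68 atm

P = nRT/(V − nb) − a n²/V²
nRT/(V − nb) = (1.23)(0.08206)(430.4)/(0.469 − 1.23×0.0322) = 43.442/0.42939 = 101.17 atm
a n²/V² = (1.38)(1.23)²/(0.469)² = 9.4917 atm
P = 101.17 − 9.4917 = 91.68 atm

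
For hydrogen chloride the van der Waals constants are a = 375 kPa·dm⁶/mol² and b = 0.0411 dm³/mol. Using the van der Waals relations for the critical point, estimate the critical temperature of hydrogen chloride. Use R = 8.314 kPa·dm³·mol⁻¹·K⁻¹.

For a van der Waals gas, T_c = 8a/(27Rb).
T_c = 8×375/(27×8.314×0.0411) = 3000.0/9.2260 = 325.2 K

T_c ≈ 325.2 K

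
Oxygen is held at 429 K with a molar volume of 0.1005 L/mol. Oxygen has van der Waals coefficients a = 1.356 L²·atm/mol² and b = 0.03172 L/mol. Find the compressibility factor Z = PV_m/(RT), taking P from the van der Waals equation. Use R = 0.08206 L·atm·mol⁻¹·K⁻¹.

Z ≈ 1.078

P = RT/(V_m − b) − a/V_m² = (0.08206)(429)/(0.1005 − 0.03172) − 1.356/(0.1005)²
  = 35.204/0.068780 − 134.25 = 511.83 − 134.25 = 377.58 atm
Z = PV_m/(RT) = (377.58)(0.1005)/((0.08206)(429)) = 37.947/35.204 = 1.078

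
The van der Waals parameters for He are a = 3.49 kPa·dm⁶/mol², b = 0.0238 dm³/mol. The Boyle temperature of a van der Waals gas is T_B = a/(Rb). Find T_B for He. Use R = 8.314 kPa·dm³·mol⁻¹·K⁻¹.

For a van der Waals gas the second virial coefficient B₂ = b − a/(RT) vanishes at T_B = a/(Rb).
T_B = 3.49/(8.314×0.0238) = 3.49/0.19787 = 17.64 K

T_B ≈ 17.64 K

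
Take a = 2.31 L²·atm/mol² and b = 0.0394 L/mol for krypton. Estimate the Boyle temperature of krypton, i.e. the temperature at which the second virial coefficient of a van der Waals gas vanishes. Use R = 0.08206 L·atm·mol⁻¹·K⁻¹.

T_B ≈ 714.5 K

For a van der Waals gas the second virial coefficient B₂ = b − a/(RT) vanishes at T_B = a/(Rb).
T_B = 2.31/(0.08206×0.0394) = 2.31/0.0032332 = 714.5 K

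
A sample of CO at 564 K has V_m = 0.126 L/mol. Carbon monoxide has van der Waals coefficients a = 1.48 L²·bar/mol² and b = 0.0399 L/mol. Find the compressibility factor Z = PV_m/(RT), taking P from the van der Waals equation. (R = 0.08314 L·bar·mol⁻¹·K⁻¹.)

Z ≈ 1.213

P = RT/(V_m − b) − a/V_m² = (0.08314)(564)/(0.126 − 0.0399) − 1.48/(0.126)²
  = 46.891/0.086100 − 93.222 = 544.61 − 93.222 = 451.39 bar
Z = PV_m/(RT) = (451.39)(0.126)/((0.08314)(564)) = 56.875/46.891 = 1.213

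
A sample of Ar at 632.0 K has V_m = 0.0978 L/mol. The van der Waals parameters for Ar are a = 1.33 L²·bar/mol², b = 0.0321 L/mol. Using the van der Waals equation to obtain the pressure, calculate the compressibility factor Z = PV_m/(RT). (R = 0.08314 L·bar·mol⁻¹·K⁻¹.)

P = RT/(V_m − b) − a/V_m² = (0.08314)(632.0)/(0.0978 − 0.0321) − 1.33/(0.0978)²
  = 52.544/0.065700 − 139.05 = 799.76 − 139.05 = 660.71 bar
Z = PV_m/(RT) = (660.71)(0.0978)/((0.08314)(632.0)) = 64.617/52.544 = 1.230

Z ≈ 1.230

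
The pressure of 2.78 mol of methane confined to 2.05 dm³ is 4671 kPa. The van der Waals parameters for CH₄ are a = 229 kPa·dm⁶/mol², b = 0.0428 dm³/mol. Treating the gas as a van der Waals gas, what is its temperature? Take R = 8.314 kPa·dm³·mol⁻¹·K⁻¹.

T = (P + a n²/V²)(V − nb)/(nR)
P + a n²/V² = 4671 + (229)(2.78)²/(2.05)² = 5092.1 kPa
V − nb = 2.05 − (2.78)(0.0428) = 1.9310 dm³
T = (5092.1)(1.9310)/((2.78)(8.314)) = 425.4 K

T ≈ 425.4 K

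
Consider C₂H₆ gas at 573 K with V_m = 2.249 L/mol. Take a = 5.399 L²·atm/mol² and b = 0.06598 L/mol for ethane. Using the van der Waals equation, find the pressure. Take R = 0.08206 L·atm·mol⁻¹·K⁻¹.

P = RT/(V_m − b) − a/V_m²
RT/(V_m − b) = (0.08206)(573)/(2.249 − 0.06598) = 47.020/2.1830 = 21.539 atm
a/V_m² = 5.399/(2.249)² = 1.0674 atm
P = 21.539 − 1.0674 = 20.47 atm

P ≈ 20.47 atm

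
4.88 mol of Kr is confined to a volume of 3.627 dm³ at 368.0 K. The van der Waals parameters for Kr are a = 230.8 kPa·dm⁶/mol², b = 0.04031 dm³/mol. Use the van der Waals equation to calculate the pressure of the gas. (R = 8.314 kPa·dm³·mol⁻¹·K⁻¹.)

P = nRT/(V − nb) − a n²/V²
nRT/(V − nb) = (4.88)(8.314)(368.0)/(3.627 − 4.88×0.04031) = 14931/3.4303 = 4352.7 kPa
a n²/V² = (230.8)(4.88)²/(3.627)² = 417.81 kPa
P = 4352.7 − 417.81 = 3935 kPa

P ≈ 3935 kPa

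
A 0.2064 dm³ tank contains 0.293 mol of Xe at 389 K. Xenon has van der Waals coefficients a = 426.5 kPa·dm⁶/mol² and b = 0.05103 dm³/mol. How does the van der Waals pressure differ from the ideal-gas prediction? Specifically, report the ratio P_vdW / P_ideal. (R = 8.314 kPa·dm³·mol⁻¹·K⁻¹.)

Ideal: P_ideal = nRT/V = (0.293)(8.314)(389)/0.2064 = 4591.11 kPa
vdW: P = nRT/(V − nb) − a n²/V² = 947.605/0.191448 − 36.6146/0.0426010 = 4949.67 − 859.477 = 4090.19 kPa
Ratio = 4090.19/4591.11 = 0.8909

P_vdW / P_ideal ≈ 0.8909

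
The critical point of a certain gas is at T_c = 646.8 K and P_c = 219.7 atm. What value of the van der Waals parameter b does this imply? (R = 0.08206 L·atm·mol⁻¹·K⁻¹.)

From T_c = 8a/(27Rb) and P_c = a/(27b²): b = R T_c/(8 P_c).
b = (0.08206)(646.8)/(8×219.7) = 53.076/1757.6 = 0.03020 L/mol

b ≈ 0.03020 L/mol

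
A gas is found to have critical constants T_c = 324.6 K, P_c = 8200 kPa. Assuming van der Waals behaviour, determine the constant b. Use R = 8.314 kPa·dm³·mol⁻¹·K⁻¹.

b ≈ 0.04114 dm³/mol

From T_c = 8a/(27Rb) and P_c = a/(27b²): b = R T_c/(8 P_c).
b = (8.314)(324.6)/(8×8200) = 2698.7/65600 = 0.04114 dm³/mol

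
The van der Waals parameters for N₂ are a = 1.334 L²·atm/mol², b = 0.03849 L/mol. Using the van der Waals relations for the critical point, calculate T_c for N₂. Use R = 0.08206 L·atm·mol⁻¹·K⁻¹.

For a van der Waals gas, T_c = 8a/(27Rb).
T_c = 8×1.334/(27×0.08206×0.03849) = 10.672/0.085279 = 125.1 K

T_c ≈ 125.1 K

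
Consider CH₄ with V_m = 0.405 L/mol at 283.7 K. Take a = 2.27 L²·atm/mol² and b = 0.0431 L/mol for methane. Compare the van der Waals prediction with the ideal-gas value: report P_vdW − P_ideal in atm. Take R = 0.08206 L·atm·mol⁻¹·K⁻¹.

ΔP ≈ -6.994 atm

Ideal: P_ideal = RT/V_m = (0.08206)(283.7)/0.405 = 57.4825 atm
vdW: P = RT/(V_m − b) − a/V_m² = 23.2804/0.361900 − 2.27/0.164025 = 64.3283 − 13.8394 = 50.4889 atm
ΔP = 50.4889 − 57.4825 = -6.994 atm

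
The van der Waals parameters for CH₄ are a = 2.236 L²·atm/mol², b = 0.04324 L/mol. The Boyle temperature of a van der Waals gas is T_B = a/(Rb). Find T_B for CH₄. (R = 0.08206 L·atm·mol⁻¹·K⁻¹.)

For a van der Waals gas the second virial coefficient B₂ = b − a/(RT) vanishes at T_B = a/(Rb).
T_B = 2.236/(0.08206×0.04324) = 2.236/0.0035483 = 630.2 K

T_B ≈ 630.2 K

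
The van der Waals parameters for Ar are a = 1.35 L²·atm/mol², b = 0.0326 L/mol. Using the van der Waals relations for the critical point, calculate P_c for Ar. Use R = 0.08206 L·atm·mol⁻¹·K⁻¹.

For a van der Waals gas, P_c = a/(27b²).
P_c = 1.35/(27×(0.0326)²) = 1.35/0.028695 = 47.05 atm

P_c ≈ 47.05 atm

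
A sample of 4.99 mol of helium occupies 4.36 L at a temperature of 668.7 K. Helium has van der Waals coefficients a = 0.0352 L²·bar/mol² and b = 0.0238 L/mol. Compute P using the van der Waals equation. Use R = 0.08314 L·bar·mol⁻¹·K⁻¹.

P = nRT/(V − nb) − a n²/V²
nRT/(V − nb) = (4.99)(0.08314)(668.7)/(4.36 − 4.99×0.0238) = 277.42/4.2412 = 65.411 bar
a n²/V² = (0.0352)(4.99)²/(4.36)² = 0.046107 bar
P = 65.411 − 0.046107 = 65.36 bar

P ≈ 65.36 bar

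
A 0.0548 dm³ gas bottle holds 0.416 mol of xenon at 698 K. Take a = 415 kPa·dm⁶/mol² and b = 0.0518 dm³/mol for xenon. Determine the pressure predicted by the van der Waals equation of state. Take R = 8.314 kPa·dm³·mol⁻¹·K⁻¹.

P = nRT/(V − nb) − a n²/V²
nRT/(V − nb) = (0.416)(8.314)(698)/(0.0548 − 0.416×0.0518) = 2414.1/0.033251 = 72602 kPa
a n²/V² = (415)(0.416)²/(0.0548)² = 23915 kPa
P = 72602 − 23915 = 48687 kPa

P ≈ 48687 kPa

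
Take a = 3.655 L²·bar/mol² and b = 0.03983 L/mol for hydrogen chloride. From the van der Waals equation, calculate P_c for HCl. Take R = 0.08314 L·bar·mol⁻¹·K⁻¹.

For a van der Waals gas, P_c = a/(27b²).
P_c = 3.655/(27×(0.03983)²) = 3.655/0.042834 = 85.33 bar

P_c ≈ 85.33 bar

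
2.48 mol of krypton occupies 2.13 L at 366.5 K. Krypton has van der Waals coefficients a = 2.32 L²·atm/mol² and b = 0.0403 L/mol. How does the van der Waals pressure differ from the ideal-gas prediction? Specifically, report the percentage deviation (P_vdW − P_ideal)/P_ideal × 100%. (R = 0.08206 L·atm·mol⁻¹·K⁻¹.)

Ideal: P_ideal = nRT/V = (2.48)(0.08206)(366.5)/2.13 = 35.0169 atm
vdW: P = nRT/(V − nb) − a n²/V² = 74.5860/2.03006 − 14.2689/4.53690 = 36.7408 − 3.14508 = 33.5957 atm
% deviation = (33.5957 − 35.0169)/35.0169 × 100% = -4.06%

-4.06 %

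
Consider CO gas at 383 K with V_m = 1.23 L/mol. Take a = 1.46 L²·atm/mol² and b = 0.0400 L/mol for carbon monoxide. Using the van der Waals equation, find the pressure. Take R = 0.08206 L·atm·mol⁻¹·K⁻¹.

P ≈ 25.45 atm

P = RT/(V_m − b) − a/V_m²
RT/(V_m − b) = (0.08206)(383)/(1.23 − 0.0400) = 31.429/1.1900 = 26.411 atm
a/V_m² = 1.46/(1.23)² = 0.96503 atm
P = 26.411 − 0.96503 = 25.45 atm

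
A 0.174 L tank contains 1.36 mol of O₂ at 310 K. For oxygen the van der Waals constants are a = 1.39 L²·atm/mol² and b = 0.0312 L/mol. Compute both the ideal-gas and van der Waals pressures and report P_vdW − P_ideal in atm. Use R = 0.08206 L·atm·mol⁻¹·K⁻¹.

Ideal: P_ideal = nRT/V = (1.36)(0.08206)(310)/0.174 = 198.830 atm
vdW: P = nRT/(V − nb) − a n²/V² = 34.5965/0.131568 − 2.57094/0.0302760 = 262.955 − 84.9168 = 178.038 atm
ΔP = 178.038 − 198.830 = -20.79 atm

ΔP ≈ -20.79 atm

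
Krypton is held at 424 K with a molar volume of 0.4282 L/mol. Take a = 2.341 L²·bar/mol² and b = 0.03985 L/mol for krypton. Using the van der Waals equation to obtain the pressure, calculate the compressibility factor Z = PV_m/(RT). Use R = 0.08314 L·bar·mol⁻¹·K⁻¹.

P = RT/(V_m − b) − a/V_m² = (0.08314)(424)/(0.4282 − 0.03985) − 2.341/(0.4282)²
  = 35.251/0.38835 − 12.768 = 90.771 − 12.768 = 78.003 bar
Z = PV_m/(RT) = (78.003)(0.4282)/((0.08314)(424)) = 33.401/35.251 = 0.9475

Z ≈ 0.9475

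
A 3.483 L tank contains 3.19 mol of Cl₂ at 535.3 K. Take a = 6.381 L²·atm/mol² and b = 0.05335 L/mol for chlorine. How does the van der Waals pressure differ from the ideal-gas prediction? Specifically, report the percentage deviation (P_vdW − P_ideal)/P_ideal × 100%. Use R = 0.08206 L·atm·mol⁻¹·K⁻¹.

Ideal: P_ideal = nRT/V = (3.19)(0.08206)(535.3)/3.483 = 40.2315 atm
vdW: P = nRT/(V − nb) − a n²/V² = 140.126/3.31281 − 64.9337/12.1313 = 42.2982 − 5.35258 = 36.9456 atm
% deviation = (36.9456 − 40.2315)/40.2315 × 100% = -8.17%

-8.17 %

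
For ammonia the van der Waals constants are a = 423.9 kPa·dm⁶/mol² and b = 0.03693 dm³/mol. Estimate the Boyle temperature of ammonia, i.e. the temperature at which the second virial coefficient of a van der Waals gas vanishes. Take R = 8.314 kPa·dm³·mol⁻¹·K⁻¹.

T_B ≈ 1381 K

For a van der Waals gas the second virial coefficient B₂ = b − a/(RT) vanishes at T_B = a/(Rb).
T_B = 423.9/(8.314×0.03693) = 423.9/0.30704 = 1381 K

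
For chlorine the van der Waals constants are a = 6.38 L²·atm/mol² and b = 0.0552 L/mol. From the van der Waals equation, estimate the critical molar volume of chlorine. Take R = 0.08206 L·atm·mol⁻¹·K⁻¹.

For a van der Waals gas, V_m,c = 3b.
V_m,c = 3×0.0552 = 0.1656 L/mol

V_m,c ≈ 0.1656 L/mol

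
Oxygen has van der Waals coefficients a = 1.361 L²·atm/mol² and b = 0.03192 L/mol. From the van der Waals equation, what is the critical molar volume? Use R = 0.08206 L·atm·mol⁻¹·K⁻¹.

For a van der Waals gas, V_m,c = 3b.
V_m,c = 3×0.03192 = 0.09576 L/mol

V_m,c ≈ 0.09576 L/mol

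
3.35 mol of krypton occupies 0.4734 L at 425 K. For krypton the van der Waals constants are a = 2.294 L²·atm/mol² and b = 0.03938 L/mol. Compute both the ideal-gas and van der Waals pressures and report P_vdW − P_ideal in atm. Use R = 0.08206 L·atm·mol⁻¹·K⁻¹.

ΔP ≈ -19.53 atm

Ideal: P_ideal = nRT/V = (3.35)(0.08206)(425)/0.4734 = 246.795 atm
vdW: P = nRT/(V − nb) − a n²/V² = 116.833/0.341477 − 25.7444/0.224108 = 342.140 − 114.875 = 227.265 atm
ΔP = 227.265 − 246.795 = -19.53 atm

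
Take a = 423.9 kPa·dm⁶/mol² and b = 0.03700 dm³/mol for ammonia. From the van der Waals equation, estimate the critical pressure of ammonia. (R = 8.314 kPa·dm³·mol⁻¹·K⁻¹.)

P_c ≈ 11468 kPa

For a van der Waals gas, P_c = a/(27b²).
P_c = 423.9/(27×(0.03700)²) = 423.9/0.036963 = 11468 kPa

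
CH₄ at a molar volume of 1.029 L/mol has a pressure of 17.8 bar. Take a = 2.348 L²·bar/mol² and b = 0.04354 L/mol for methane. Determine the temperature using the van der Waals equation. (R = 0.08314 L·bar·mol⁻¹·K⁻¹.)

T = (P + a/V_m²)(V_m − b)/R
P + a/V_m² = 17.8 + 2.348/(1.029)² = 20.018 bar
V_m − b = 1.029 − 0.04354 = 0.98546 L/mol
T = (20.018)(0.98546)/0.08314 = 237.3 K

T ≈ 237.3 K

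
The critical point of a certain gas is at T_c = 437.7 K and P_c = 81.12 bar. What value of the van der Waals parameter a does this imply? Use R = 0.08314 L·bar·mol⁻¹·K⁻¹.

a ≈ 6.887 L²·bar/mol²

From T_c = 8a/(27Rb) and P_c = a/(27b²): a = 27 R² T_c²/(64 P_c).
a = 27×(0.08314)²×(437.7)²/(64×81.12) = 35755/5191.7 = 6.887 L²·bar/mol²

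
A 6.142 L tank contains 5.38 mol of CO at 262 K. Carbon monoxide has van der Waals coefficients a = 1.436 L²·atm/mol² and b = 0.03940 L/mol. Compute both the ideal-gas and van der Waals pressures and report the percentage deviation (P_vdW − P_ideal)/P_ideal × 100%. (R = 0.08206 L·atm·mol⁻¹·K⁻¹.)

Ideal: P_ideal = nRT/V = (5.38)(0.08206)(262)/6.142 = 18.8324 atm
vdW: P = nRT/(V − nb) − a n²/V² = 115.668/5.93003 − 41.5642/37.7242 = 19.5055 − 1.10179 = 18.4037 atm
% deviation = (18.4037 − 18.8324)/18.8324 × 100% = -2.28%

-2.28 %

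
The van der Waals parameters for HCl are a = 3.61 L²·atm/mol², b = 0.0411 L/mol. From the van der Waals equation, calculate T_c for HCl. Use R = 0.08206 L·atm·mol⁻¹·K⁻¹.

For a van der Waals gas, T_c = 8a/(27Rb).
T_c = 8×3.61/(27×0.08206×0.0411) = 28.880/0.091062 = 317.1 K

T_c ≈ 317.1 K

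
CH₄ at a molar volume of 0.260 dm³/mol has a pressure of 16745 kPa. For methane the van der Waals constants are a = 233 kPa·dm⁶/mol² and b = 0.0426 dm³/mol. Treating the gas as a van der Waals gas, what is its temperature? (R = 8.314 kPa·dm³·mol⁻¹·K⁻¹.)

T = (P + a/V_m²)(V_m − b)/R
P + a/V_m² = 16745 + 233/(0.260)² = 20192 kPa
V_m − b = 0.260 − 0.0426 = 0.21740 dm³/mol
T = (20192)(0.21740)/8.314 = 528.0 K

T ≈ 528.0 K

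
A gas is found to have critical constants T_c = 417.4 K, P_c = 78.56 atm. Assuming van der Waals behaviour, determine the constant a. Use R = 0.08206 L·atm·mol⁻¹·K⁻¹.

From T_c = 8a/(27Rb) and P_c = a/(27b²): a = 27 R² T_c²/(64 P_c).
a = 27×(0.08206)²×(417.4)²/(64×78.56) = 31676/5027.8 = 6.300 L²·atm/mol²

a ≈ 6.300 L²·atm/mol²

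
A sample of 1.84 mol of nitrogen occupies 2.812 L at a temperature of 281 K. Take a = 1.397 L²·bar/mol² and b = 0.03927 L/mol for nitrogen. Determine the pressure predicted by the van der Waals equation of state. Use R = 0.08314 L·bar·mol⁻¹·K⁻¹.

P = nRT/(V − nb) − a n²/V²
nRT/(V − nb) = (1.84)(0.08314)(281)/(2.812 − 1.84×0.03927) = 42.987/2.7397 = 15.690 bar
a n²/V² = (1.397)(1.84)²/(2.812)² = 0.59814 bar
P = 15.690 − 0.59814 = 15.09 bar

P ≈ 15.09 bar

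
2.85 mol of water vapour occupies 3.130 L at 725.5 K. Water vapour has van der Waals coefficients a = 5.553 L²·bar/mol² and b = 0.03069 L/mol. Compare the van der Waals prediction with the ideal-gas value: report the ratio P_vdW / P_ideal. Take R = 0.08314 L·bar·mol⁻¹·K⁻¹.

P_vdW / P_ideal ≈ 0.9449

Ideal: P_ideal = nRT/V = (2.85)(0.08314)(725.5)/3.130 = 54.9222 bar
vdW: P = nRT/(V − nb) − a n²/V² = 171.906/3.04253 − 45.1042/9.79690 = 56.5010 − 4.60393 = 51.8971 bar
Ratio = 51.8971/54.9222 = 0.9449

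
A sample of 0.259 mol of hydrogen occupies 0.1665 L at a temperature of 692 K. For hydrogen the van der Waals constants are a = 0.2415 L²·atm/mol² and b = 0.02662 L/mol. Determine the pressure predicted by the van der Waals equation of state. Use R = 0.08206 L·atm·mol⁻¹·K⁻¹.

P ≈ 91.56 atm

P = nRT/(V − nb) − a n²/V²
nRT/(V − nb) = (0.259)(0.08206)(692)/(0.1665 − 0.259×0.02662) = 14.707/0.15961 = 92.143 atm
a n²/V² = (0.2415)(0.259)²/(0.1665)² = 0.58437 atm
P = 92.143 − 0.58437 = 91.56 atm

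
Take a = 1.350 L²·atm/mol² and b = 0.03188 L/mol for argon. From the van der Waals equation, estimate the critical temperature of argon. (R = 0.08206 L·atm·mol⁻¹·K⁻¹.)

For a van der Waals gas, T_c = 8a/(27Rb).
T_c = 8×1.350/(27×0.08206×0.03188) = 10.800/0.070634 = 152.9 K

T_c ≈ 152.9 K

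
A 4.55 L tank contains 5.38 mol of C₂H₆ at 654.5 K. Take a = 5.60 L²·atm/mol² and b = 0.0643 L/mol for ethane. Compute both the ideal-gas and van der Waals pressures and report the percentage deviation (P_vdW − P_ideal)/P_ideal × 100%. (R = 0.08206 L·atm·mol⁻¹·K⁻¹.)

-4.10 %

Ideal: P_ideal = nRT/V = (5.38)(0.08206)(654.5)/4.55 = 63.5056 atm
vdW: P = nRT/(V − nb) − a n²/V² = 288.950/4.20407 − 162.089/20.7025 = 68.7310 − 7.82944 = 60.9016 atm
% deviation = (60.9016 − 63.5056)/63.5056 × 100% = -4.10%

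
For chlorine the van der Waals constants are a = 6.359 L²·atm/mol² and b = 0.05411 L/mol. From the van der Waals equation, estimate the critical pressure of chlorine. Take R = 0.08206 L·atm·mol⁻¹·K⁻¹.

For a van der Waals gas, P_c = a/(27b²).
P_c = 6.359/(27×(0.05411)²) = 6.359/0.079053 = 80.44 atm

P_c ≈ 80.44 atm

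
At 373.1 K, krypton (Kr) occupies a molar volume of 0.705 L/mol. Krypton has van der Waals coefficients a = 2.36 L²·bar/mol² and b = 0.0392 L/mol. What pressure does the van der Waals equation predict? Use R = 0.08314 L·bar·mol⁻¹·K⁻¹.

P ≈ 41.84 bar

P = RT/(V_m − b) − a/V_m²
RT/(V_m − b) = (0.08314)(373.1)/(0.705 − 0.0392) = 31.020/0.66580 = 46.591 bar
a/V_m² = 2.36/(0.705)² = 4.7483 bar
P = 46.591 − 4.7483 = 41.84 bar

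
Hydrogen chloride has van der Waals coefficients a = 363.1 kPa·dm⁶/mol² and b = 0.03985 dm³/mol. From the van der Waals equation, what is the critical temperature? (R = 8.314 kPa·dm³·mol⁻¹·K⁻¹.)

T_c ≈ 324.7 K

For a van der Waals gas, T_c = 8a/(27Rb).
T_c = 8×363.1/(27×8.314×0.03985) = 2904.8/8.9454 = 324.7 K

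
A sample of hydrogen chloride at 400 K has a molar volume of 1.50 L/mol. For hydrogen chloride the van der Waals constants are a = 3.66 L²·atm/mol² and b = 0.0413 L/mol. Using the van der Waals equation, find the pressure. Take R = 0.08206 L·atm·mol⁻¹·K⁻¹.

P = RT/(V_m − b) − a/V_m²
RT/(V_m − b) = (0.08206)(400)/(1.50 − 0.0413) = 32.824/1.4587 = 22.502 atm
a/V_m² = 3.66/(1.50)² = 1.6267 atm
P = 22.502 − 1.6267 = 20.88 atm

P ≈ 20.88 atm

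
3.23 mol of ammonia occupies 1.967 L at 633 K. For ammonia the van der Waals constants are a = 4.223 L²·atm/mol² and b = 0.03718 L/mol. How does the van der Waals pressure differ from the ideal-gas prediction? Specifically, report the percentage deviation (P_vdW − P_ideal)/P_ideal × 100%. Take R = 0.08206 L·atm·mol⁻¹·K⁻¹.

-6.85 %

Ideal: P_ideal = nRT/V = (3.23)(0.08206)(633)/1.967 = 85.2969 atm
vdW: P = nRT/(V − nb) − a n²/V² = 167.779/1.84691 − 44.0581/3.86909 = 90.8431 − 11.3872 = 79.4559 atm
% deviation = (79.4559 − 85.2969)/85.2969 × 100% = -6.85%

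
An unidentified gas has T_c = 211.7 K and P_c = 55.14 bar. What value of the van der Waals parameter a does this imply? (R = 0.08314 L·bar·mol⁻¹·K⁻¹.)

a ≈ 2.370 L²·bar/mol²

From T_c = 8a/(27Rb) and P_c = a/(27b²): a = 27 R² T_c²/(64 P_c).
a = 27×(0.08314)²×(211.7)²/(64×55.14) = 8364.2/3529.0 = 2.370 L²·bar/mol²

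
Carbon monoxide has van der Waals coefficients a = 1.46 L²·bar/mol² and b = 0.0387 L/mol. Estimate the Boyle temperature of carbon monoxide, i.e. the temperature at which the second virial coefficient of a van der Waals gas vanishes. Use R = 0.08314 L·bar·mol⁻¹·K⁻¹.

For a van der Waals gas the second virial coefficient B₂ = b − a/(RT) vanishes at T_B = a/(Rb).
T_B = 1.46/(0.08314×0.0387) = 1.46/0.0032175 = 453.8 K

T_B ≈ 453.8 K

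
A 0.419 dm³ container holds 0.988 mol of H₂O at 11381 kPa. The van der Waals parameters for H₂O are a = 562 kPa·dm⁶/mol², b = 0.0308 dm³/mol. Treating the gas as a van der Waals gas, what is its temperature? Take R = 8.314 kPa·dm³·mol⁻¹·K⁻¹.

T = (P + a n²/V²)(V − nb)/(nR)
P + a n²/V² = 11381 + (562)(0.988)²/(0.419)² = 14506 kPa
V − nb = 0.419 − (0.988)(0.0308) = 0.38857 dm³
T = (14506)(0.38857)/((0.988)(8.314)) = 686.2 K

T ≈ 686.2 K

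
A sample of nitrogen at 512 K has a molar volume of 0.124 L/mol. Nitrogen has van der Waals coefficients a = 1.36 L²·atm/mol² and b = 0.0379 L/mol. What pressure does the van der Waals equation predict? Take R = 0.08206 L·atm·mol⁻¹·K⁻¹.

P = RT/(V_m − b) − a/V_m²
RT/(V_m − b) = (0.08206)(512)/(0.124 − 0.0379) = 42.015/0.086100 = 487.98 atm
a/V_m² = 1.36/(0.124)² = 88.450 atm
P = 487.98 − 88.450 = 399.5 atm

P ≈ 399.5 atm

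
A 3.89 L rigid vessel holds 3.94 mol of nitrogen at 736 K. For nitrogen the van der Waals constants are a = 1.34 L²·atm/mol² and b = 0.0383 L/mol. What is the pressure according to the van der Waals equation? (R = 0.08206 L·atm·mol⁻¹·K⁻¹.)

P ≈ 62.27 atm

P = nRT/(V − nb) − a n²/V²
nRT/(V − nb) = (3.94)(0.08206)(736)/(3.89 − 3.94×0.0383) = 237.96/3.7391 = 63.641 atm
a n²/V² = (1.34)(3.94)²/(3.89)² = 1.3747 atm
P = 63.641 − 1.3747 = 62.27 atm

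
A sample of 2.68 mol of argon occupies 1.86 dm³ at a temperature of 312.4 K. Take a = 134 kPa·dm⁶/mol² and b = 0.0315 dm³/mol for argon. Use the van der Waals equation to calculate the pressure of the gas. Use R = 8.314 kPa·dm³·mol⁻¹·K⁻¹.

P = nRT/(V − nb) − a n²/V²
nRT/(V − nb) = (2.68)(8.314)(312.4)/(1.86 − 2.68×0.0315) = 6960.7/1.7756 = 3920.2 kPa
a n²/V² = (134)(2.68)²/(1.86)² = 278.19 kPa
P = 3920.2 − 278.19 = 3642 kPa

P ≈ 3642 kPa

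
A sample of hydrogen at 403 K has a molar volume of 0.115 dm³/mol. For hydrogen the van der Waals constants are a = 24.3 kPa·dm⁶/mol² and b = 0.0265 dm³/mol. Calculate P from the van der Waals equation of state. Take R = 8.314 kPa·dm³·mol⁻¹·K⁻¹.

P = RT/(V_m − b) − a/V_m²
RT/(V_m − b) = (8.314)(403)/(0.115 − 0.0265) = 3350.5/0.088500 = 37859 kPa
a/V_m² = 24.3/(0.115)² = 1837.4 kPa
P = 37859 − 1837.4 = 36022 kPa

P ≈ 36022 kPa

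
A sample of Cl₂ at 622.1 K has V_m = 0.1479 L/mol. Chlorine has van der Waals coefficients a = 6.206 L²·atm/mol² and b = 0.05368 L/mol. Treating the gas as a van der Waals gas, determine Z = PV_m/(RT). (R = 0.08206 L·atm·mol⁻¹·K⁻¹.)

Z ≈ 0.7478

P = RT/(V_m − b) − a/V_m² = (0.08206)(622.1)/(0.1479 − 0.05368) − 6.206/(0.1479)²
  = 51.050/0.094220 − 283.71 = 541.82 − 283.71 = 258.11 atm
Z = PV_m/(RT) = (258.11)(0.1479)/((0.08206)(622.1)) = 38.174/51.050 = 0.7478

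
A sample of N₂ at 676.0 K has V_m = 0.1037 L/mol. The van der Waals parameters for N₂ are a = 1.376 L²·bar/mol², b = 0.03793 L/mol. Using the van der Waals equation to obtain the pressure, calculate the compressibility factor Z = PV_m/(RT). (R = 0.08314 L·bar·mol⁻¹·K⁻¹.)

Z ≈ 1.341

P = RT/(V_m − b) − a/V_m² = (0.08314)(676.0)/(0.1037 − 0.03793) − 1.376/(0.1037)²
  = 56.203/0.065770 − 127.96 = 854.54 − 127.96 = 726.58 bar
Z = PV_m/(RT) = (726.58)(0.1037)/((0.08314)(676.0)) = 75.346/56.203 = 1.341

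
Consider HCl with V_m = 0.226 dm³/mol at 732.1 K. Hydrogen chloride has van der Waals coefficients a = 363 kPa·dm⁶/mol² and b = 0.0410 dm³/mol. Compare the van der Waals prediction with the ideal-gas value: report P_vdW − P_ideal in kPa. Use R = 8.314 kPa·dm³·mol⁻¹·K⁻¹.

Ideal: P_ideal = RT/V_m = (8.314)(732.1)/0.226 = 26932.2 kPa
vdW: P = RT/(V_m − b) − a/V_m² = 6086.68/0.185000 − 363/0.0510760 = 32901.0 − 7107.06 = 25793.9 kPa
ΔP = 25793.9 − 26932.2 = -1138 kPa

ΔP ≈ -1138 kPa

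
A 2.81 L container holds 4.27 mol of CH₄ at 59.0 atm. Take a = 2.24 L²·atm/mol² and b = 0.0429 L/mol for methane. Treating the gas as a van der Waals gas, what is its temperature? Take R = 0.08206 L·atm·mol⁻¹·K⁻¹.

T = (P + a n²/V²)(V − nb)/(nR)
P + a n²/V² = 59.0 + (2.24)(4.27)²/(2.81)² = 64.172 atm
V − nb = 2.81 − (4.27)(0.0429) = 2.6268 L
T = (64.172)(2.6268)/((4.27)(0.08206)) = 481.1 K

T ≈ 481.1 K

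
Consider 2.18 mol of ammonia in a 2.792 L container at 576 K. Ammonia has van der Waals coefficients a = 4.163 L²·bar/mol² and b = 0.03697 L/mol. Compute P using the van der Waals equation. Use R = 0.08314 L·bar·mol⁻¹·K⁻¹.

P = nRT/(V − nb) − a n²/V²
nRT/(V − nb) = (2.18)(0.08314)(576)/(2.792 − 2.18×0.03697) = 104.40/2.7114 = 38.504 bar
a n²/V² = (4.163)(2.18)²/(2.792)² = 2.5380 bar
P = 38.504 − 2.5380 = 35.97 bar

P ≈ 35.97 bar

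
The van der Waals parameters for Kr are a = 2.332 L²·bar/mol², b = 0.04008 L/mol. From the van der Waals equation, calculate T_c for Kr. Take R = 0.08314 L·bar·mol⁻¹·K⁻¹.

For a van der Waals gas, T_c = 8a/(27Rb).
T_c = 8×2.332/(27×0.08314×0.04008) = 18.656/0.089971 = 207.4 K

T_c ≈ 207.4 K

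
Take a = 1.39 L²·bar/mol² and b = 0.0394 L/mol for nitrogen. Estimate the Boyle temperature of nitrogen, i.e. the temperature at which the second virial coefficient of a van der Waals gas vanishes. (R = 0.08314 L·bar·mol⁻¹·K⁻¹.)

For a van der Waals gas the second virial coefficient B₂ = b − a/(RT) vanishes at T_B = a/(Rb).
T_B = 1.39/(0.08314×0.0394) = 1.39/0.0032757 = 424.3 K

T_B ≈ 424.3 K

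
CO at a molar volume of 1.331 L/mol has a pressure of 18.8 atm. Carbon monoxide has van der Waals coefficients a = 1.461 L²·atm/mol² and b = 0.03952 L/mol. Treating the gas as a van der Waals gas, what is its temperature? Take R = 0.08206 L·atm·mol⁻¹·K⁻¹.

T = (P + a/V_m²)(V_m − b)/R
P + a/V_m² = 18.8 + 1.461/(1.331)² = 19.625 atm
V_m − b = 1.331 − 0.03952 = 1.2915 L/mol
T = (19.625)(1.2915)/0.08206 = 308.9 K

T ≈ 308.9 K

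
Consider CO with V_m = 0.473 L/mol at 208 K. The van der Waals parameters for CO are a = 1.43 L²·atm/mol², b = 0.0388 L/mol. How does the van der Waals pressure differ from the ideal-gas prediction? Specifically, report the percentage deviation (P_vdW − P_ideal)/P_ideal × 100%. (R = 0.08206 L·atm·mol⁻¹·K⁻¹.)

-8.78 %

Ideal: P_ideal = RT/V_m = (0.08206)(208)/0.473 = 36.0856 atm
vdW: P = RT/(V_m − b) − a/V_m² = 17.0685/0.434200 − 1.43/0.223729 = 39.3102 − 6.39166 = 32.9185 atm
% deviation = (32.9185 − 36.0856)/36.0856 × 100% = -8.78%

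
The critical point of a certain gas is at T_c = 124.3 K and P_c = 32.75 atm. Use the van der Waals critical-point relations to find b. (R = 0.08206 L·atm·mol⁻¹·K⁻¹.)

b ≈ 0.03893 L/mol

From T_c = 8a/(27Rb) and P_c = a/(27b²): b = R T_c/(8 P_c).
b = (0.08206)(124.3)/(8×32.75) = 10.200/262.00 = 0.03893 L/mol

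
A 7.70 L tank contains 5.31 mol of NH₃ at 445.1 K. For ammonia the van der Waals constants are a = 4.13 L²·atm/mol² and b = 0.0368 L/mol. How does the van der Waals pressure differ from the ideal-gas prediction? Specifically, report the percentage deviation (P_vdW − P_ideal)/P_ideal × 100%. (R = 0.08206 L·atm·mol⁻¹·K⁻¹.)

-5.19 %

Ideal: P_ideal = nRT/V = (5.31)(0.08206)(445.1)/7.70 = 25.1880 atm
vdW: P = nRT/(V − nb) − a n²/V² = 193.947/7.50459 − 116.450/59.2900 = 25.8438 − 1.96407 = 23.8797 atm
% deviation = (23.8797 − 25.1880)/25.1880 × 100% = -5.19%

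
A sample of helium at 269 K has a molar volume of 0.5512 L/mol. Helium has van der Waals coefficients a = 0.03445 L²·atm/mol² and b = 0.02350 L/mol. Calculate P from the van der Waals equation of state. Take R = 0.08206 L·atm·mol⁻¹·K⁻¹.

P = RT/(V_m − b) − a/V_m²
RT/(V_m − b) = (0.08206)(269)/(0.5512 − 0.02350) = 22.074/0.52770 = 41.831 atm
a/V_m² = 0.03445/(0.5512)² = 0.11339 atm
P = 41.831 − 0.11339 = 41.72 atm

P ≈ 41.72 atm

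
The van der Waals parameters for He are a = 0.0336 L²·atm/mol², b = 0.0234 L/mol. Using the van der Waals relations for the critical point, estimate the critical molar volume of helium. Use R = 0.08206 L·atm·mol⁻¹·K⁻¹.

V_m,c ≈ 0.07020 L/mol

For a van der Waals gas, V_m,c = 3b.
V_m,c = 3×0.0234 = 0.07020 L/mol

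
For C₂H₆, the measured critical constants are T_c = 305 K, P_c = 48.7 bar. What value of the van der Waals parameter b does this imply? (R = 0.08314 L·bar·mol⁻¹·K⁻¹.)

From T_c = 8a/(27Rb) and P_c = a/(27b²): b = R T_c/(8 P_c).
b = (0.08314)(305)/(8×48.7) = 25.358/389.60 = 0.06509 L/mol

b ≈ 0.06509 L/mol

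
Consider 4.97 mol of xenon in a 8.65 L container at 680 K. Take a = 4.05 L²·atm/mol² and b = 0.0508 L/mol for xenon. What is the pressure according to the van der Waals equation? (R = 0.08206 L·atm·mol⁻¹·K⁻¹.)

P = nRT/(V − nb) − a n²/V²
nRT/(V − nb) = (4.97)(0.08206)(680)/(8.65 − 4.97×0.0508) = 277.33/8.3975 = 33.025 atm
a n²/V² = (4.05)(4.97)²/(8.65)² = 1.3370 atm
P = 33.025 − 1.3370 = 31.69 atm

P ≈ 31.69 atm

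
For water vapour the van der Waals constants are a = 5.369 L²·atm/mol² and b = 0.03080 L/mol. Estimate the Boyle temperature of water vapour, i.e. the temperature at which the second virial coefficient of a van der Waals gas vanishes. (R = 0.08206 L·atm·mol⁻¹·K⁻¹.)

T_B ≈ 2124 K

For a van der Waals gas the second virial coefficient B₂ = b − a/(RT) vanishes at T_B = a/(Rb).
T_B = 5.369/(0.08206×0.03080) = 5.369/0.0025274 = 2124 K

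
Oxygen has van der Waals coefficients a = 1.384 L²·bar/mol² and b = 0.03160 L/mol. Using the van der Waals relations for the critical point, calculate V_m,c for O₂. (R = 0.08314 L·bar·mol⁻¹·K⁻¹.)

For a van der Waals gas, V_m,c = 3b.
V_m,c = 3×0.03160 = 0.09480 L/mol

V_m,c ≈ 0.09480 L/mol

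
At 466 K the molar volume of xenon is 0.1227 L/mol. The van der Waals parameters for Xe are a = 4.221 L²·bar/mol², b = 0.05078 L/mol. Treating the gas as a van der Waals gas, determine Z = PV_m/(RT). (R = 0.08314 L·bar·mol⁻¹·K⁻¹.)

Z ≈ 0.8181

P = RT/(V_m − b) − a/V_m² = (0.08314)(466)/(0.1227 − 0.05078) − 4.221/(0.1227)²
  = 38.743/0.071920 − 280.37 = 538.70 − 280.37 = 258.33 bar
Z = PV_m/(RT) = (258.33)(0.1227)/((0.08314)(466)) = 31.697/38.743 = 0.8181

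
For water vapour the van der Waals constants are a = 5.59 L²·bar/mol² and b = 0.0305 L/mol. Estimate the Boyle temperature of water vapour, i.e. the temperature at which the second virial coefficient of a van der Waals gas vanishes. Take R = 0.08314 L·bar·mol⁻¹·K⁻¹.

For a van der Waals gas the second virial coefficient B₂ = b − a/(RT) vanishes at T_B = a/(Rb).
T_B = 5.59/(0.08314×0.0305) = 5.59/0.0025358 = 2204 K

T_B ≈ 2204 K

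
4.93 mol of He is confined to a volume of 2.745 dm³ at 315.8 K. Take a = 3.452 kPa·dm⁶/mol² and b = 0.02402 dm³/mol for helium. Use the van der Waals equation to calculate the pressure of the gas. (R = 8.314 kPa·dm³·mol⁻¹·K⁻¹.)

P ≈ 4917 kPa

P = nRT/(V − nb) − a n²/V²
nRT/(V − nb) = (4.93)(8.314)(315.8)/(2.745 − 4.93×0.02402) = 12944/2.6266 = 4928.0 kPa
a n²/V² = (3.452)(4.93)²/(2.745)² = 11.135 kPa
P = 4928.0 − 11.135 = 4917 kPa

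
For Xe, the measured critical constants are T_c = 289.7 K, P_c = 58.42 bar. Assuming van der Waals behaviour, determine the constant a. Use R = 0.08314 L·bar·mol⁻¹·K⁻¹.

From T_c = 8a/(27Rb) and P_c = a/(27b²): a = 27 R² T_c²/(64 P_c).
a = 27×(0.08314)²×(289.7)²/(64×58.42) = 15663/3738.9 = 4.189 L²·bar/mol²

a ≈ 4.189 L²·bar/mol²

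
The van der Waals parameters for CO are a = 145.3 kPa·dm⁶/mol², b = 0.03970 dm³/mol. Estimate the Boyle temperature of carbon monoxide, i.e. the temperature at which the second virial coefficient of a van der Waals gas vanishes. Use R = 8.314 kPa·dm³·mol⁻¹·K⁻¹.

T_B ≈ 440.2 K

For a van der Waals gas the second virial coefficient B₂ = b − a/(RT) vanishes at T_B = a/(Rb).
T_B = 145.3/(8.314×0.03970) = 145.3/0.33007 = 440.2 K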